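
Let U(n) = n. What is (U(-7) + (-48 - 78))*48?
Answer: -6384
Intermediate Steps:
(U(-7) + (-48 - 78))*48 = (-7 + (-48 - 78))*48 = (-7 - 126)*48 = -133*48 = -6384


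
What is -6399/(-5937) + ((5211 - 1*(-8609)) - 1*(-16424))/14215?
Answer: 90173471/28131485 ≈ 3.2054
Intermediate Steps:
-6399/(-5937) + ((5211 - 1*(-8609)) - 1*(-16424))/14215 = -6399*(-1/5937) + ((5211 + 8609) + 16424)*(1/14215) = 2133/1979 + (13820 + 16424)*(1/14215) = 2133/1979 + 30244*(1/14215) = 2133/1979 + 30244/14215 = 90173471/28131485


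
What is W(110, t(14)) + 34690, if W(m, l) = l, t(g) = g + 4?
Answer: 34708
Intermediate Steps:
t(g) = 4 + g
W(110, t(14)) + 34690 = (4 + 14) + 34690 = 18 + 34690 = 34708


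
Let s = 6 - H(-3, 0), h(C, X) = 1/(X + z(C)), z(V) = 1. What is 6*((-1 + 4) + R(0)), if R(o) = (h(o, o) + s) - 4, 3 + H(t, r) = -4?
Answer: 78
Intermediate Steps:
H(t, r) = -7 (H(t, r) = -3 - 4 = -7)
h(C, X) = 1/(1 + X) (h(C, X) = 1/(X + 1) = 1/(1 + X))
s = 13 (s = 6 - 1*(-7) = 6 + 7 = 13)
R(o) = 9 + 1/(1 + o) (R(o) = (1/(1 + o) + 13) - 4 = (13 + 1/(1 + o)) - 4 = 9 + 1/(1 + o))
6*((-1 + 4) + R(0)) = 6*((-1 + 4) + (10 + 9*0)/(1 + 0)) = 6*(3 + (10 + 0)/1) = 6*(3 + 1*10) = 6*(3 + 10) = 6*13 = 78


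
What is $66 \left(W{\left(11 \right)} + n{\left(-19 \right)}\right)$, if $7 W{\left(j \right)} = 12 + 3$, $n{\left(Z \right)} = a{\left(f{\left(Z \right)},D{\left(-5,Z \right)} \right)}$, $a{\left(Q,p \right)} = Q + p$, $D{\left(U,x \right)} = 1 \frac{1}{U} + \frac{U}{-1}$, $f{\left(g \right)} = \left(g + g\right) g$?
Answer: $\frac{1683858}{35} \approx 48110.0$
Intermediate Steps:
$f{\left(g \right)} = 2 g^{2}$ ($f{\left(g \right)} = 2 g g = 2 g^{2}$)
$D{\left(U,x \right)} = \frac{1}{U} - U$ ($D{\left(U,x \right)} = \frac{1}{U} + U \left(-1\right) = \frac{1}{U} - U$)
$n{\left(Z \right)} = \frac{24}{5} + 2 Z^{2}$ ($n{\left(Z \right)} = 2 Z^{2} + \left(\frac{1}{-5} - -5\right) = 2 Z^{2} + \left(- \frac{1}{5} + 5\right) = 2 Z^{2} + \frac{24}{5} = \frac{24}{5} + 2 Z^{2}$)
$W{\left(j \right)} = \frac{15}{7}$ ($W{\left(j \right)} = \frac{12 + 3}{7} = \frac{1}{7} \cdot 15 = \frac{15}{7}$)
$66 \left(W{\left(11 \right)} + n{\left(-19 \right)}\right) = 66 \left(\frac{15}{7} + \left(\frac{24}{5} + 2 \left(-19\right)^{2}\right)\right) = 66 \left(\frac{15}{7} + \left(\frac{24}{5} + 2 \cdot 361\right)\right) = 66 \left(\frac{15}{7} + \left(\frac{24}{5} + 722\right)\right) = 66 \left(\frac{15}{7} + \frac{3634}{5}\right) = 66 \cdot \frac{25513}{35} = \frac{1683858}{35}$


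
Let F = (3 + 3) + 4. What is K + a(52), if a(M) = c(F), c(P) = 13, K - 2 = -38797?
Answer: -38782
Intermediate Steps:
K = -38795 (K = 2 - 38797 = -38795)
F = 10 (F = 6 + 4 = 10)
a(M) = 13
K + a(52) = -38795 + 13 = -38782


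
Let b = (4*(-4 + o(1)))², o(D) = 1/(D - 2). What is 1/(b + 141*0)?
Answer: 1/400 ≈ 0.0025000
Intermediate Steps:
o(D) = 1/(-2 + D)
b = 400 (b = (4*(-4 + 1/(-2 + 1)))² = (4*(-4 + 1/(-1)))² = (4*(-4 - 1))² = (4*(-5))² = (-20)² = 400)
1/(b + 141*0) = 1/(400 + 141*0) = 1/(400 + 0) = 1/400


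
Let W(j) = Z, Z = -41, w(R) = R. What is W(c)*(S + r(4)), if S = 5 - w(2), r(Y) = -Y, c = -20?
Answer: 41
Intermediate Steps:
S = 3 (S = 5 - 1*2 = 5 - 2 = 3)
W(j) = -41
W(c)*(S + r(4)) = -41*(3 - 1*4) = -41*(3 - 4) = -41*(-1) = 41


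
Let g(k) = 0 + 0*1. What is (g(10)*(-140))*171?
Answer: 0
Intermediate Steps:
g(k) = 0 (g(k) = 0 + 0 = 0)
(g(10)*(-140))*171 = (0*(-140))*171 = 0*171 = 0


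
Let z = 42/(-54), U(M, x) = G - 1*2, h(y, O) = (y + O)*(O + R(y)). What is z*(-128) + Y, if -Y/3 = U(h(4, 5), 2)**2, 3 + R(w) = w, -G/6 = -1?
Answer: 464/9 ≈ 51.556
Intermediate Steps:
G = 6 (G = -6*(-1) = 6)
R(w) = -3 + w
h(y, O) = (O + y)*(-3 + O + y) (h(y, O) = (y + O)*(O + (-3 + y)) = (O + y)*(-3 + O + y))
U(M, x) = 4 (U(M, x) = 6 - 1*2 = 6 - 2 = 4)
z = -7/9 (z = 42*(-1/54) = -7/9 ≈ -0.77778)
Y = -48 (Y = -3*4**2 = -3*16 = -48)
z*(-128) + Y = -7/9*(-128) - 48 = 896/9 - 48 = 464/9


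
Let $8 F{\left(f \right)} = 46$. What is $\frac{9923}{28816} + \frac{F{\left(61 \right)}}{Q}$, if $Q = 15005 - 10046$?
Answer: $\frac{49373849}{142898544} \approx 0.34552$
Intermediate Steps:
$Q = 4959$
$F{\left(f \right)} = \frac{23}{4}$ ($F{\left(f \right)} = \frac{1}{8} \cdot 46 = \frac{23}{4}$)
$\frac{9923}{28816} + \frac{F{\left(61 \right)}}{Q} = \frac{9923}{28816} + \frac{23}{4 \cdot 4959} = 9923 \cdot \frac{1}{28816} + \frac{23}{4} \cdot \frac{1}{4959} = \frac{9923}{28816} + \frac{23}{19836} = \frac{49373849}{142898544}$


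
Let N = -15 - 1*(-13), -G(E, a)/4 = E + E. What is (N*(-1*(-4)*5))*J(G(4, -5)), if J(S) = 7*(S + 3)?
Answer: 8120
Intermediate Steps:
G(E, a) = -8*E (G(E, a) = -4*(E + E) = -8*E)
N = -2 (N = -15 + 13 = -2)
J(S) = 21 + 7*S (J(S) = 7*(3 + S) = 21 + 7*S)
(N*(-1*(-4)*5))*J(G(4, -5)) = (-2*(-1*(-4))*5)*(21 + 7*(-8*4)) = (-8*5)*(21 + 7*(-32)) = (-2*20)*(21 - 224) = -40*(-203) = 8120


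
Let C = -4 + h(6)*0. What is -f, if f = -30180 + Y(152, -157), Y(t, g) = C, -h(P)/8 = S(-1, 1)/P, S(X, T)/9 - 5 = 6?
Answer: 30184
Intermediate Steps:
S(X, T) = 99 (S(X, T) = 45 + 9*6 = 45 + 54 = 99)
h(P) = -792/P
C = -4 (C = -4 - 792/6*0 = -4 - 792*⅙*0 = -4 - 132*0 = -4 + 0 = -4)
Y(t, g) = -4
f = -30184 (f = -30180 - 4 = -30184)
-f = -1*(-30184) = 30184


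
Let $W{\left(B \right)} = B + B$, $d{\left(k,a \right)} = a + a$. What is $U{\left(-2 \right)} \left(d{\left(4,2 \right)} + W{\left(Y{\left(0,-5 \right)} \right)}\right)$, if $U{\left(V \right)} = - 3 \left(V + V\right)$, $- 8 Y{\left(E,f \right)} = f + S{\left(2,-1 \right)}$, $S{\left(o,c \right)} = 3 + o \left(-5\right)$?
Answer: $84$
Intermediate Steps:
$S{\left(o,c \right)} = 3 - 5 o$
$Y{\left(E,f \right)} = \frac{7}{8} - \frac{f}{8}$ ($Y{\left(E,f \right)} = - \frac{f + \left(3 - 10\right)}{8} = - \frac{f - 7}{8} = - \frac{-7 + f}{8} = \frac{7}{8} - \frac{f}{8}$)
$d{\left(k,a \right)} = 2 a$
$W{\left(B \right)} = 2 B$
$U{\left(V \right)} = - 6 V$ ($U{\left(V \right)} = - 3 \cdot 2 V = - 6 V$)
$U{\left(-2 \right)} \left(d{\left(4,2 \right)} + W{\left(Y{\left(0,-5 \right)} \right)}\right) = \left(-6\right) \left(-2\right) \left(2 \cdot 2 + 2 \left(\frac{7}{8} - - \frac{5}{8}\right)\right) = 12 \left(4 + 2 \left(\frac{7}{8} + \frac{5}{8}\right)\right) = 12 \left(4 + 2 \cdot \frac{3}{2}\right) = 12 \left(4 + 3\right) = 12 \cdot 7 = 84$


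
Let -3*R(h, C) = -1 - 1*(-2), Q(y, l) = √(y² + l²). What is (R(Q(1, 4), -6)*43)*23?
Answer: -989/3 ≈ -329.67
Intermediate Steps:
Q(y, l) = √(l² + y²)
R(h, C) = -⅓ (R(h, C) = -(-1 - 1*(-2))/3 = -(-1 + 2)/3 = -⅓*1 = -⅓)
(R(Q(1, 4), -6)*43)*23 = -⅓*43*23 = -43/3*23 = -989/3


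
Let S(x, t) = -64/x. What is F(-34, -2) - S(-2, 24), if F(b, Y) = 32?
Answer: 0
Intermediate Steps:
F(-34, -2) - S(-2, 24) = 32 - (-64)/(-2) = 32 - (-64)*(-1)/2 = 32 - 1*32 = 32 - 32 = 0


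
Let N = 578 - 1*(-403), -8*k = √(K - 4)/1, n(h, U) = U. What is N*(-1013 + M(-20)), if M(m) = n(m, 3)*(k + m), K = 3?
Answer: -1052613 - 2943*I/8 ≈ -1.0526e+6 - 367.88*I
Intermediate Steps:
k = -I/8 (k = -√(3 - 4)/(8*1) = -√(-1)/8 = -I/8 ≈ -0.125*I)
M(m) = 3*m - 3*I/8 (M(m) = 3*(-I/8 + m) = 3*(m - I/8) = 3*m - 3*I/8)
N = 981 (N = 578 + 403 = 981)
N*(-1013 + M(-20)) = 981*(-1013 + (3*(-20) - 3*I/8)) = 981*(-1013 + (-60 - 3*I/8)) = 981*(-1073 - 3*I/8) = -1052613 - 2943*I/8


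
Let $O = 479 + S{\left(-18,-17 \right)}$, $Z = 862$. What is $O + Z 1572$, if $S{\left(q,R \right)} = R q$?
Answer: $1355849$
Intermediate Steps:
$O = 785$ ($O = 479 - -306 = 479 + 306 = 785$)
$O + Z 1572 = 785 + 862 \cdot 1572 = 785 + 1355064 = 1355849$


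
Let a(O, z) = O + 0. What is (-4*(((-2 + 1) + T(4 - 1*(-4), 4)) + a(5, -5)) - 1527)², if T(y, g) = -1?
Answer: 2368521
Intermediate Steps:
a(O, z) = O
(-4*(((-2 + 1) + T(4 - 1*(-4), 4)) + a(5, -5)) - 1527)² = (-4*(((-2 + 1) - 1) + 5) - 1527)² = (-4*((-1 - 1) + 5) - 1527)² = (-4*(-2 + 5) - 1527)² = (-4*3 - 1527)² = (-12 - 1527)² = (-1539)² = 2368521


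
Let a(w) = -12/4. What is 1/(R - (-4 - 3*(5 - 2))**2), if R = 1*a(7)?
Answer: -1/172 ≈ -0.0058140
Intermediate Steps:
a(w) = -3 (a(w) = -12*1/4 = -3)
R = -3 (R = 1*(-3) = -3)
1/(R - (-4 - 3*(5 - 2))**2) = 1/(-3 - (-4 - 3*(5 - 2))**2) = 1/(-3 - (-4 - 3*3)**2) = 1/(-3 - (-4 - 9)**2) = 1/(-3 - 1*(-13)**2) = 1/(-3 - 1*169) = 1/(-3 - 169) = 1/(-172) = -1/172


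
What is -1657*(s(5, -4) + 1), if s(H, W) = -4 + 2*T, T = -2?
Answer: 11599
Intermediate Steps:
s(H, W) = -8 (s(H, W) = -4 + 2*(-2) = -4 - 4 = -8)
-1657*(s(5, -4) + 1) = -1657*(-8 + 1) = -1657*(-7) = 11599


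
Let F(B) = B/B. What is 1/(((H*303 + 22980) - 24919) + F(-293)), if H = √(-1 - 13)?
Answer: -323/840195 - 101*I*√14/1680390 ≈ -0.00038443 - 0.00022489*I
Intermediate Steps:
H = I*√14 (H = √(-14) = I*√14 ≈ 3.7417*I)
F(B) = 1
1/(((H*303 + 22980) - 24919) + F(-293)) = 1/((((I*√14)*303 + 22980) - 24919) + 1) = 1/(((303*I*√14 + 22980) - 24919) + 1) = 1/(((22980 + 303*I*√14) - 24919) + 1) = 1/((-1939 + 303*I*√14) + 1) = 1/(-1938 + 303*I*√14)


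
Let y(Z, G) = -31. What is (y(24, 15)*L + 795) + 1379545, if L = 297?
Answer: 1371133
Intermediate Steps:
(y(24, 15)*L + 795) + 1379545 = (-31*297 + 795) + 1379545 = (-9207 + 795) + 1379545 = -8412 + 1379545 = 1371133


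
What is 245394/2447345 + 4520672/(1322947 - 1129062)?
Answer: 2222244446306/94900697065 ≈ 23.417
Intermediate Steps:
245394/2447345 + 4520672/(1322947 - 1129062) = 245394*(1/2447345) + 4520672/193885 = 245394/2447345 + 4520672*(1/193885) = 245394/2447345 + 4520672/193885 = 2222244446306/94900697065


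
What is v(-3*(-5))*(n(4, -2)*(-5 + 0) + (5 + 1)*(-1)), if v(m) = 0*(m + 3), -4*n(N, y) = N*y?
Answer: 0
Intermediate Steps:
n(N, y) = -N*y/4
v(m) = 0 (v(m) = 0*(3 + m) = 0)
v(-3*(-5))*(n(4, -2)*(-5 + 0) + (5 + 1)*(-1)) = 0*((-1/4*4*(-2))*(-5 + 0) + (5 + 1)*(-1)) = 0*(2*(-5) + 6*(-1)) = 0*(-10 - 6) = 0*(-16) = 0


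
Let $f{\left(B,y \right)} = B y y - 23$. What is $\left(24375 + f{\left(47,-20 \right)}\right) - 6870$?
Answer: $36282$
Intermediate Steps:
$f{\left(B,y \right)} = -23 + B y^{2}$ ($f{\left(B,y \right)} = B y^{2} - 23 = -23 + B y^{2}$)
$\left(24375 + f{\left(47,-20 \right)}\right) - 6870 = \left(24375 - \left(23 - 47 \left(-20\right)^{2}\right)\right) - 6870 = \left(24375 + \left(-23 + 47 \cdot 400\right)\right) - 6870 = \left(24375 + \left(-23 + 18800\right)\right) - 6870 = \left(24375 + 18777\right) - 6870 = 43152 - 6870 = 36282$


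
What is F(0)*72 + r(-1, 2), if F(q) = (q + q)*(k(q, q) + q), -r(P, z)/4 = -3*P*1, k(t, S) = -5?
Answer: -12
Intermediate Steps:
r(P, z) = 12*P (r(P, z) = -4*(-3*P) = -(-12)*P = 12*P)
F(q) = 2*q*(-5 + q) (F(q) = (q + q)*(-5 + q) = (2*q)*(-5 + q) = 2*q*(-5 + q))
F(0)*72 + r(-1, 2) = (2*0*(-5 + 0))*72 + 12*(-1) = (2*0*(-5))*72 - 12 = 0*72 - 12 = 0 - 12 = -12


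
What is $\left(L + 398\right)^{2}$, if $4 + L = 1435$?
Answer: $3345241$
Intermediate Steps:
$L = 1431$ ($L = -4 + 1435 = 1431$)
$\left(L + 398\right)^{2} = \left(1431 + 398\right)^{2} = 1829^{2} = 3345241$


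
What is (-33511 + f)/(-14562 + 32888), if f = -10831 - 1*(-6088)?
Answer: -19127/9163 ≈ -2.0874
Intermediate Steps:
f = -4743 (f = -10831 + 6088 = -4743)
(-33511 + f)/(-14562 + 32888) = (-33511 - 4743)/(-14562 + 32888) = -38254/18326 = -38254*1/18326 = -19127/9163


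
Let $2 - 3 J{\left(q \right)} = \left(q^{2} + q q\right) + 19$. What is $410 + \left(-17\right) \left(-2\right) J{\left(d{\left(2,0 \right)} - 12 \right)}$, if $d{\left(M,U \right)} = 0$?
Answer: $- \frac{9140}{3} \approx -3046.7$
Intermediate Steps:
$J{\left(q \right)} = - \frac{17}{3} - \frac{2 q^{2}}{3}$ ($J{\left(q \right)} = \frac{2}{3} - \frac{\left(q^{2} + q q\right) + 19}{3} = \frac{2}{3} - \frac{\left(q^{2} + q^{2}\right) + 19}{3} = \frac{2}{3} - \frac{2 q^{2} + 19}{3} = \frac{2}{3} - \frac{19 + 2 q^{2}}{3} = \frac{2}{3} - \left(\frac{19}{3} + \frac{2 q^{2}}{3}\right) = - \frac{17}{3} - \frac{2 q^{2}}{3}$)
$410 + \left(-17\right) \left(-2\right) J{\left(d{\left(2,0 \right)} - 12 \right)} = 410 + \left(-17\right) \left(-2\right) \left(- \frac{17}{3} - \frac{2 \left(0 - 12\right)^{2}}{3}\right) = 410 + 34 \left(- \frac{17}{3} - \frac{2 \left(0 - 12\right)^{2}}{3}\right) = 410 + 34 \left(- \frac{17}{3} - \frac{2 \left(-12\right)^{2}}{3}\right) = 410 + 34 \left(- \frac{17}{3} - 96\right) = 410 + 34 \left(- \frac{305}{3}\right) = 410 - \frac{10370}{3} = - \frac{9140}{3}$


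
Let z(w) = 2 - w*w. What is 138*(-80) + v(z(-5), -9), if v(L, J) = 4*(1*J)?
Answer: -11076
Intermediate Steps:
z(w) = 2 - w²
v(L, J) = 4*J
138*(-80) + v(z(-5), -9) = 138*(-80) + 4*(-9) = -11040 - 36 = -11076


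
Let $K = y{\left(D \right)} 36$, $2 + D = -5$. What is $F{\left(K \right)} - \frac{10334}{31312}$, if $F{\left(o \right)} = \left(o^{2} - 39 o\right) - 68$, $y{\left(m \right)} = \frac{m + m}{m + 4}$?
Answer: $\frac{338227057}{15656} \approx 21604.0$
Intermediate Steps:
$D = -7$ ($D = -2 - 5 = -7$)
$y{\left(m \right)} = \frac{2 m}{4 + m}$
$K = 168$ ($K = 2 \left(-7\right) \frac{1}{4 - 7} \cdot 36 = 2 \left(-7\right) \frac{1}{-3} \cdot 36 = 2 \left(-7\right) \left(- \frac{1}{3}\right) 36 = \frac{14}{3} \cdot 36 = 168$)
$F{\left(o \right)} = -68 + o^{2} - 39 o$
$F{\left(K \right)} - \frac{10334}{31312} = \left(-68 + 168^{2} - 6552\right) - \frac{10334}{31312} = \left(-68 + 28224 - 6552\right) - 10334 \cdot \frac{1}{31312} = 21604 - \frac{5167}{15656} = \frac{338227057}{15656}$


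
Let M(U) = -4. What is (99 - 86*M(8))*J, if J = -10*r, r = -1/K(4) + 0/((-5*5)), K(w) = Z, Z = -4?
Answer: -2215/2 ≈ -1107.5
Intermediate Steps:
K(w) = -4
r = ¼ (r = -1/(-4) + 0/((-5*5)) = -1*(-¼) + 0/(-25) = ¼ + 0*(-1/25) = ¼ + 0 = ¼ ≈ 0.25000)
J = -5/2 (J = -10*¼ = -5/2 ≈ -2.5000)
(99 - 86*M(8))*J = (99 - 86*(-4))*(-5/2) = (99 + 344)*(-5/2) = 443*(-5/2) = -2215/2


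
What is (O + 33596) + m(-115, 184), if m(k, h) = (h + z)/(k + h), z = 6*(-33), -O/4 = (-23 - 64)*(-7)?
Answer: 2150026/69 ≈ 31160.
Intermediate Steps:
O = -2436 (O = -4*(-23 - 64)*(-7) = -(-348)*(-7) = -4*609 = -2436)
z = -198
m(k, h) = (-198 + h)/(h + k) (m(k, h) = (h - 198)/(k + h) = (-198 + h)/(h + k))
(O + 33596) + m(-115, 184) = (-2436 + 33596) + (-198 + 184)/(184 - 115) = 31160 - 14/69 = 2150026/69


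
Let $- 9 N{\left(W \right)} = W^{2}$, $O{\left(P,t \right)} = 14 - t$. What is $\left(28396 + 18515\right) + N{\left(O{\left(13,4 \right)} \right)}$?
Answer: $\frac{422099}{9} \approx 46900.0$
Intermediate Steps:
$N{\left(W \right)} = - \frac{W^{2}}{9}$
$\left(28396 + 18515\right) + N{\left(O{\left(13,4 \right)} \right)} = \left(28396 + 18515\right) - \frac{\left(14 - 4\right)^{2}}{9} = 46911 - \frac{\left(14 - 4\right)^{2}}{9} = 46911 - \frac{10^{2}}{9} = 46911 - \frac{100}{9} = \frac{422099}{9}$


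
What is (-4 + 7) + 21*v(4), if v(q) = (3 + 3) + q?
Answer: 213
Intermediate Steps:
v(q) = 6 + q
(-4 + 7) + 21*v(4) = (-4 + 7) + 21*(6 + 4) = 3 + 21*10 = 3 + 210 = 213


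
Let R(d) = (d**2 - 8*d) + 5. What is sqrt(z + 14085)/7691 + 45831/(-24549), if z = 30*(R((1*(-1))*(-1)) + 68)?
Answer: -15277/8183 + 3*sqrt(1785)/7691 ≈ -1.8504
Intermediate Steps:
R(d) = 5 + d**2 - 8*d
z = 1980 (z = 30*((5 + ((1*(-1))*(-1))**2 - 8*1*(-1)*(-1)) + 68) = 30*((5 + (-1*(-1))**2 - (-8)*(-1)) + 68) = 30*((5 + 1**2 - 8*1) + 68) = 30*((5 + 1 - 8) + 68) = 30*(-2 + 68) = 30*66 = 1980)
sqrt(z + 14085)/7691 + 45831/(-24549) = sqrt(1980 + 14085)/7691 + 45831/(-24549) = sqrt(16065)*(1/7691) + 45831*(-1/24549) = (3*sqrt(1785))*(1/7691) - 15277/8183 = 3*sqrt(1785)/7691 - 15277/8183 = -15277/8183 + 3*sqrt(1785)/7691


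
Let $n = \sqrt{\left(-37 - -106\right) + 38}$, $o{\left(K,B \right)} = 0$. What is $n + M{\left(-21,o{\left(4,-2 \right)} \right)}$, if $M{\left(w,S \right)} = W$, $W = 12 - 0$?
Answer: $12 + \sqrt{107} \approx 22.344$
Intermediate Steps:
$n = \sqrt{107}$ ($n = \sqrt{\left(-37 + 106\right) + 38} = \sqrt{69 + 38} = \sqrt{107} \approx 10.344$)
$W = 12$ ($W = 12 + 0 = 12$)
$M{\left(w,S \right)} = 12$
$n + M{\left(-21,o{\left(4,-2 \right)} \right)} = \sqrt{107} + 12 = 12 + \sqrt{107}$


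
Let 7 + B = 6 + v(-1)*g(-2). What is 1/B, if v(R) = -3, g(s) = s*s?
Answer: -1/13 ≈ -0.076923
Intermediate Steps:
g(s) = s**2
B = -13 (B = -7 + (6 - 3*(-2)**2) = -7 + (6 - 3*4) = -7 + (6 - 12) = -7 - 6 = -13)
1/B = 1/(-13) = -1/13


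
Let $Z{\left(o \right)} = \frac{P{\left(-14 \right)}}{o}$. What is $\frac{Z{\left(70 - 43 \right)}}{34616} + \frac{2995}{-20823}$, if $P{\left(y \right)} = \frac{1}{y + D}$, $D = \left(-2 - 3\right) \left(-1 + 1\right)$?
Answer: $- \frac{13063046861}{90821929968} \approx -0.14383$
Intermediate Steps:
$D = 0$ ($D = \left(-5\right) 0 = 0$)
$P{\left(y \right)} = \frac{1}{y}$ ($P{\left(y \right)} = \frac{1}{y + 0} = \frac{1}{y}$)
$Z{\left(o \right)} = - \frac{1}{14 o}$ ($Z{\left(o \right)} = \frac{1}{\left(-14\right) o} = - \frac{1}{14 o}$)
$\frac{Z{\left(70 - 43 \right)}}{34616} + \frac{2995}{-20823} = \frac{\left(- \frac{1}{14}\right) \frac{1}{70 - 43}}{34616} + \frac{2995}{-20823} = - \frac{1}{14 \cdot 27} \cdot \frac{1}{34616} + 2995 \left(- \frac{1}{20823}\right) = \left(- \frac{1}{14}\right) \frac{1}{27} \cdot \frac{1}{34616} - \frac{2995}{20823} = \left(- \frac{1}{378}\right) \frac{1}{34616} - \frac{2995}{20823} = - \frac{1}{13084848} - \frac{2995}{20823} = - \frac{13063046861}{90821929968}$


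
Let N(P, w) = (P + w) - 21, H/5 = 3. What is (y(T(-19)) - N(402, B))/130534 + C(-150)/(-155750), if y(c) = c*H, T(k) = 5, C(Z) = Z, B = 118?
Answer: -464579/203306705 ≈ -0.0022851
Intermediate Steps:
H = 15 (H = 5*3 = 15)
y(c) = 15*c (y(c) = c*15 = 15*c)
N(P, w) = -21 + P + w
(y(T(-19)) - N(402, B))/130534 + C(-150)/(-155750) = (15*5 - (-21 + 402 + 118))/130534 - 150/(-155750) = (75 - 1*499)*(1/130534) - 150*(-1/155750) = (75 - 499)*(1/130534) + 3/3115 = -424*1/130534 + 3/3115 = -212/65267 + 3/3115 = -464579/203306705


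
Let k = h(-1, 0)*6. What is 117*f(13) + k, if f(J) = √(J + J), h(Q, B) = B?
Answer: 117*√26 ≈ 596.58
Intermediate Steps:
k = 0 (k = 0*6 = 0)
f(J) = √2*√J (f(J) = √(2*J) = √2*√J)
117*f(13) + k = 117*(√2*√13) + 0 = 117*√26 + 0 = 117*√26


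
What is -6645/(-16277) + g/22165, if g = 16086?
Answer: 409118247/360779705 ≈ 1.1340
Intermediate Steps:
-6645/(-16277) + g/22165 = -6645/(-16277) + 16086/22165 = -6645*(-1/16277) + 16086*(1/22165) = 6645/16277 + 16086/22165 = 409118247/360779705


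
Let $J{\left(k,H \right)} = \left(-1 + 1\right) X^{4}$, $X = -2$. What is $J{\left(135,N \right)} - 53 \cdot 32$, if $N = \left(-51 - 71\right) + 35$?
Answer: $-1696$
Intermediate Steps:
$N = -87$ ($N = -122 + 35 = -87$)
$J{\left(k,H \right)} = 0$ ($J{\left(k,H \right)} = \left(-1 + 1\right) \left(-2\right)^{4} = 0 \cdot 16 = 0$)
$J{\left(135,N \right)} - 53 \cdot 32 = 0 - 53 \cdot 32 = 0 - 1696 = -1696$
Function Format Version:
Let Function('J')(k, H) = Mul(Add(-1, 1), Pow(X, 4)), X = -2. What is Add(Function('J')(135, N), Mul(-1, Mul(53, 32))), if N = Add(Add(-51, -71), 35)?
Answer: -1696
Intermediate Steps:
N = -87 (N = Add(-122, 35) = -87)
Function('J')(k, H) = 0 (Function('J')(k, H) = Mul(Add(-1, 1), Pow(-2, 4)) = Mul(0, 16) = 0)
Add(Function('J')(135, N), Mul(-1, Mul(53, 32))) = Add(0, Mul(-1, Mul(53, 32))) = Add(0, Mul(-1, 1696)) = Add(0, -1696) = -1696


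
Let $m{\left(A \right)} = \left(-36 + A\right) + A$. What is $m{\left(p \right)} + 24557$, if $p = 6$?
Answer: $24533$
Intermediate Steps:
$m{\left(A \right)} = -36 + 2 A$
$m{\left(p \right)} + 24557 = \left(-36 + 2 \cdot 6\right) + 24557 = \left(-36 + 12\right) + 24557 = -24 + 24557 = 24533$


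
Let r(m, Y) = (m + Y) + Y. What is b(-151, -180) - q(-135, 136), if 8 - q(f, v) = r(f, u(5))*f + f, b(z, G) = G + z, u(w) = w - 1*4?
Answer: 17481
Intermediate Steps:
u(w) = -4 + w (u(w) = w - 4 = -4 + w)
r(m, Y) = m + 2*Y (r(m, Y) = (Y + m) + Y = m + 2*Y)
q(f, v) = 8 - f - f*(2 + f) (q(f, v) = 8 - ((f + 2*(-4 + 5))*f + f) = 8 - ((f + 2*1)*f + f) = 8 - ((f + 2)*f + f) = 8 - ((2 + f)*f + f) = 8 - (f*(2 + f) + f) = 8 - (f + f*(2 + f)) = 8 + (-f - f*(2 + f)) = 8 - f - f*(2 + f))
b(-151, -180) - q(-135, 136) = (-180 - 151) - (8 - 1*(-135) - 1*(-135)*(2 - 135)) = -331 - (8 + 135 - 1*(-135)*(-133)) = -331 - (8 + 135 - 17955) = -331 - 1*(-17812) = -331 + 17812 = 17481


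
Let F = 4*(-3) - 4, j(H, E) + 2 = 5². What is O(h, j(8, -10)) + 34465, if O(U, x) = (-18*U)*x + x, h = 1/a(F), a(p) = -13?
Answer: 448758/13 ≈ 34520.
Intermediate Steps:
j(H, E) = 23 (j(H, E) = -2 + 5² = -2 + 25 = 23)
F = -16 (F = -12 - 4 = -16)
h = -1/13 (h = 1/(-13) = -1/13 ≈ -0.076923)
O(U, x) = x - 18*U*x (O(U, x) = -18*U*x + x = x - 18*U*x)
O(h, j(8, -10)) + 34465 = 23*(1 - 18*(-1/13)) + 34465 = 23*(1 + 18/13) + 34465 = 23*(31/13) + 34465 = 713/13 + 34465 = 448758/13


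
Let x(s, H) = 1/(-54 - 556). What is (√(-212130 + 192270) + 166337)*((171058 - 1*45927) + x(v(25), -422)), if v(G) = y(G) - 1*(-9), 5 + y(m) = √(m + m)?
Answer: 12696488073333/610 + 76329909*I*√4965/305 ≈ 2.0814e+10 + 1.7634e+7*I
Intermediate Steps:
y(m) = -5 + √2*√m (y(m) = -5 + √(m + m) = -5 + √(2*m) = -5 + √2*√m)
v(G) = 4 + √2*√G (v(G) = (-5 + √2*√G) - 1*(-9) = (-5 + √2*√G) + 9 = 4 + √2*√G)
x(s, H) = -1/610 (x(s, H) = 1/(-610) = -1/610)
(√(-212130 + 192270) + 166337)*((171058 - 1*45927) + x(v(25), -422)) = (√(-212130 + 192270) + 166337)*((171058 - 1*45927) - 1/610) = (√(-19860) + 166337)*((171058 - 45927) - 1/610) = (2*I*√4965 + 166337)*(125131 - 1/610) = (166337 + 2*I*√4965)*(76329909/610) = 12696488073333/610 + 76329909*I*√4965/305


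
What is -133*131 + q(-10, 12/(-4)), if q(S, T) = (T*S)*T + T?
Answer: -17516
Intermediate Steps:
q(S, T) = T + S*T**2 (q(S, T) = (S*T)*T + T = S*T**2 + T = T + S*T**2)
-133*131 + q(-10, 12/(-4)) = -133*131 + (12/(-4))*(1 - 120/(-4)) = -17423 + (12*(-1/4))*(1 - 120*(-1)/4) = -17423 - 3*(1 - 10*(-3)) = -17423 - 3*(1 + 30) = -17423 - 3*31 = -17423 - 93 = -17516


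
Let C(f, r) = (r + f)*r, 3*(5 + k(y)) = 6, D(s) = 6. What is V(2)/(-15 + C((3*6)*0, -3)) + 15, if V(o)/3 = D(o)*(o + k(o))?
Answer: 18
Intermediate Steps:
k(y) = -3 (k(y) = -5 + (⅓)*6 = -5 + 2 = -3)
C(f, r) = r*(f + r) (C(f, r) = (f + r)*r = r*(f + r))
V(o) = -54 + 18*o (V(o) = 3*(6*(o - 3)) = 3*(6*(-3 + o)) = 3*(-18 + 6*o) = -54 + 18*o)
V(2)/(-15 + C((3*6)*0, -3)) + 15 = (-54 + 18*2)/(-15 - 3*((3*6)*0 - 3)) + 15 = (-54 + 36)/(-15 - 3*(18*0 - 3)) + 15 = -18/(-15 - 3*(0 - 3)) + 15 = -18/(-15 - 3*(-3)) + 15 = -18/(-15 + 9) + 15 = -18/(-6) + 15 = -⅙*(-18) + 15 = 3 + 15 = 18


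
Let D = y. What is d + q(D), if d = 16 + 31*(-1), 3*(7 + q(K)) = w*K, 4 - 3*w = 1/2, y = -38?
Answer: -331/9 ≈ -36.778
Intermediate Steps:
D = -38
w = 7/6 (w = 4/3 - ⅓/2 = 4/3 - ⅓*½ = 4/3 - ⅙ = 7/6 ≈ 1.1667)
q(K) = -7 + 7*K/18 (q(K) = -7 + (7*K/6)/3 = -7 + 7*K/18)
d = -15 (d = 16 - 31 = -15)
d + q(D) = -15 + (-7 + (7/18)*(-38)) = -15 + (-7 - 133/9) = -15 - 196/9 = -331/9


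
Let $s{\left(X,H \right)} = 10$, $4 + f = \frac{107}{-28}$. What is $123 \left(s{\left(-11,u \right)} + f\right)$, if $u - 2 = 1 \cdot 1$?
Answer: $\frac{7503}{28} \approx 267.96$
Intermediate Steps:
$u = 3$ ($u = 2 + 1 \cdot 1 = 2 + 1 = 3$)
$f = - \frac{219}{28}$ ($f = -4 + \frac{107}{-28} = -4 + 107 \left(- \frac{1}{28}\right) = -4 - \frac{107}{28} = - \frac{219}{28} \approx -7.8214$)
$123 \left(s{\left(-11,u \right)} + f\right) = 123 \left(10 - \frac{219}{28}\right) = 123 \cdot \frac{61}{28} = \frac{7503}{28}$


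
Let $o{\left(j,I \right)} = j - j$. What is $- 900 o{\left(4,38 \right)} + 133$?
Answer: $133$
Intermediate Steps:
$o{\left(j,I \right)} = 0$
$- 900 o{\left(4,38 \right)} + 133 = \left(-900\right) 0 + 133 = 0 + 133 = 133$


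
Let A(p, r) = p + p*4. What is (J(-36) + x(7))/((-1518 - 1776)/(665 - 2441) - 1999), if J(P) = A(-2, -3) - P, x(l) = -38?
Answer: 3552/591155 ≈ 0.0060086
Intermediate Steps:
A(p, r) = 5*p (A(p, r) = p + 4*p = 5*p)
J(P) = -10 - P (J(P) = 5*(-2) - P = -10 - P)
(J(-36) + x(7))/((-1518 - 1776)/(665 - 2441) - 1999) = ((-10 - 1*(-36)) - 38)/((-1518 - 1776)/(665 - 2441) - 1999) = ((-10 + 36) - 38)/(-3294/(-1776) - 1999) = (26 - 38)/(-3294*(-1/1776) - 1999) = -12/(549/296 - 1999) = -12/(-591155/296) = -12*(-296/591155) = 3552/591155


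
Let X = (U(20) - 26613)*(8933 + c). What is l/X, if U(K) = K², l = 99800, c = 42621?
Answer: -49900/675692501 ≈ -7.3850e-5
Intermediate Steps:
X = -1351385002 (X = (20² - 26613)*(8933 + 42621) = (400 - 26613)*51554 = -26213*51554 = -1351385002)
l/X = 99800/(-1351385002) = 99800*(-1/1351385002) = -49900/675692501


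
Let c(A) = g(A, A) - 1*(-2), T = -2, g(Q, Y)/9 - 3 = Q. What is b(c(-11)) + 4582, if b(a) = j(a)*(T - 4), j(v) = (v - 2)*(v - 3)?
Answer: -26954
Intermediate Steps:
g(Q, Y) = 27 + 9*Q
c(A) = 29 + 9*A (c(A) = (27 + 9*A) - 1*(-2) = (27 + 9*A) + 2 = 29 + 9*A)
j(v) = (-3 + v)*(-2 + v) (j(v) = (-2 + v)*(-3 + v) = (-3 + v)*(-2 + v))
b(a) = -36 - 6*a² + 30*a (b(a) = (6 + a² - 5*a)*(-2 - 4) = (6 + a² - 5*a)*(-6) = -36 - 6*a² + 30*a)
b(c(-11)) + 4582 = (-36 - 6*(29 + 9*(-11))² + 30*(29 + 9*(-11))) + 4582 = (-36 - 6*(29 - 99)² + 30*(29 - 99)) + 4582 = (-36 - 6*(-70)² + 30*(-70)) + 4582 = (-36 - 6*4900 - 2100) + 4582 = (-36 - 29400 - 2100) + 4582 = -31536 + 4582 = -26954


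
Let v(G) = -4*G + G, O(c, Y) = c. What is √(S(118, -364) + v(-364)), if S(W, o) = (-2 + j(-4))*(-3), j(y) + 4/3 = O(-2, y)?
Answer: 2*√277 ≈ 33.287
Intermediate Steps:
j(y) = -10/3 (j(y) = -4/3 - 2 = -10/3)
S(W, o) = 16 (S(W, o) = (-2 - 10/3)*(-3) = -16/3*(-3) = 16)
v(G) = -3*G
√(S(118, -364) + v(-364)) = √(16 - 3*(-364)) = √(16 + 1092) = √1108 = 2*√277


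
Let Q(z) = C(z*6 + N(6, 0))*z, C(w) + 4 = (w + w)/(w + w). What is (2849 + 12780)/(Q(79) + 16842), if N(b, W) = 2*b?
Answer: 15629/16605 ≈ 0.94122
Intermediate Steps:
C(w) = -3 (C(w) = -4 + (w + w)/(w + w) = -4 + (2*w)/((2*w)) = -4 + (2*w)*(1/(2*w)) = -4 + 1 = -3)
Q(z) = -3*z
(2849 + 12780)/(Q(79) + 16842) = (2849 + 12780)/(-3*79 + 16842) = 15629/(-237 + 16842) = 15629/16605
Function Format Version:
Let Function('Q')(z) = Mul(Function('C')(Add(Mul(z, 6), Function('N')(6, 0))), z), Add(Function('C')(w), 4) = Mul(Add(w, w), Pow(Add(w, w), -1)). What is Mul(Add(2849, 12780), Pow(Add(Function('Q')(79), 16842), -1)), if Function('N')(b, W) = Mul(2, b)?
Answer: Rational(15629, 16605) ≈ 0.94122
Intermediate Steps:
Function('C')(w) = -3 (Function('C')(w) = Add(-4, Mul(Add(w, w), Pow(Add(w, w), -1))) = Add(-4, Mul(Mul(2, w), Pow(Mul(2, w), -1))) = Add(-4, Mul(Mul(2, w), Mul(Rational(1, 2), Pow(w, -1)))) = Add(-4, 1) = -3)
Function('Q')(z) = Mul(-3, z)
Mul(Add(2849, 12780), Pow(Add(Function('Q')(79), 16842), -1)) = Mul(Add(2849, 12780), Pow(Add(Mul(-3, 79), 16842), -1)) = Mul(15629, Pow(Add(-237, 16842), -1)) = Mul(15629, Pow(16605, -1)) = Mul(15629, Rational(1, 16605)) = Rational(15629, 16605)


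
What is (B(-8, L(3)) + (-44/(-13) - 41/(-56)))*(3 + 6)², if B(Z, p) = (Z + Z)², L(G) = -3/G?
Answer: 15338565/728 ≈ 21069.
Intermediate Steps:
B(Z, p) = 4*Z² (B(Z, p) = (2*Z)² = 4*Z²)
(B(-8, L(3)) + (-44/(-13) - 41/(-56)))*(3 + 6)² = (4*(-8)² + (-44/(-13) - 41/(-56)))*(3 + 6)² = (4*64 + (-44*(-1/13) - 41*(-1/56)))*9² = (256 + (44/13 + 41/56))*81 = (256 + 2997/728)*81 = (189365/728)*81 = 15338565/728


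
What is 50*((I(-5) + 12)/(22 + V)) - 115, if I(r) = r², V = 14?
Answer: -1145/18 ≈ -63.611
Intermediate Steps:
50*((I(-5) + 12)/(22 + V)) - 115 = 50*(((-5)² + 12)/(22 + 14)) - 115 = 50*((25 + 12)/36) - 115 = 50*(37*(1/36)) - 115 = 50*(37/36) - 115 = 925/18 - 115 = -1145/18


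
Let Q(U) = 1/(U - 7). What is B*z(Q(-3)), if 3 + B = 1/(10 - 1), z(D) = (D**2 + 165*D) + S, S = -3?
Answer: 25337/450 ≈ 56.304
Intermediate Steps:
Q(U) = 1/(-7 + U)
z(D) = -3 + D**2 + 165*D (z(D) = (D**2 + 165*D) - 3 = -3 + D**2 + 165*D)
B = -26/9 (B = -3 + 1/(10 - 1) = -3 + 1/9 = -26/9 ≈ -2.8889)
B*z(Q(-3)) = -26*(-3 + (1/(-7 - 3))**2 + 165/(-7 - 3))/9 = -26*(-3 + (1/(-10))**2 + 165/(-10))/9 = -26*(-3 + (-1/10)**2 + 165*(-1/10))/9 = -26*(-3 + 1/100 - 33/2)/9 = -26/9*(-1949/100) = 25337/450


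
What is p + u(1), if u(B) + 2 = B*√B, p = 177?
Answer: 176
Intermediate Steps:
u(B) = -2 + B^(3/2) (u(B) = -2 + B*√B = -2 + B^(3/2))
p + u(1) = 177 + (-2 + 1^(3/2)) = 177 + (-2 + 1) = 177 - 1 = 176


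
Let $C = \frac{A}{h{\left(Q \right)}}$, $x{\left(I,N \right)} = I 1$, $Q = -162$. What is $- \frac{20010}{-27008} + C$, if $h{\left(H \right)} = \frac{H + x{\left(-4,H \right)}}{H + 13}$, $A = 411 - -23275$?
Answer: $\frac{23830083343}{1120832} \approx 21261.0$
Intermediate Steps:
$x{\left(I,N \right)} = I$
$A = 23686$ ($A = 411 + 23275 = 23686$)
$h{\left(H \right)} = \frac{-4 + H}{13 + H}$ ($h{\left(H \right)} = \frac{H - 4}{H + 13} = \frac{-4 + H}{13 + H}$)
$C = \frac{1764607}{83}$ ($C = \frac{23686}{\frac{1}{13 - 162} \left(-4 - 162\right)} = \frac{23686}{\frac{1}{-149} \left(-166\right)} = \frac{23686}{\left(- \frac{1}{149}\right) \left(-166\right)} = \frac{23686}{\frac{166}{149}} = 23686 \cdot \frac{149}{166} = \frac{1764607}{83} \approx 21260.0$)
$- \frac{20010}{-27008} + C = - \frac{20010}{-27008} + \frac{1764607}{83} = \left(-20010\right) \left(- \frac{1}{27008}\right) + \frac{1764607}{83} = \frac{10005}{13504} + \frac{1764607}{83} = \frac{23830083343}{1120832}$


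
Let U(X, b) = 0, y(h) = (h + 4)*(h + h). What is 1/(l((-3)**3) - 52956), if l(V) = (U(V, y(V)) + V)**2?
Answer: -1/52227 ≈ -1.9147e-5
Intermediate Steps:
y(h) = 2*h*(4 + h) (y(h) = (4 + h)*(2*h) = 2*h*(4 + h))
l(V) = V**2 (l(V) = (0 + V)**2 = V**2)
1/(l((-3)**3) - 52956) = 1/(((-3)**3)**2 - 52956) = 1/((-27)**2 - 52956) = 1/(729 - 52956) = 1/(-52227) = -1/52227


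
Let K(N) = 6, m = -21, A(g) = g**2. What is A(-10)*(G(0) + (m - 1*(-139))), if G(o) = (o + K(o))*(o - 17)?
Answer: 1600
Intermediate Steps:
G(o) = (-17 + o)*(6 + o) (G(o) = (o + 6)*(o - 17) = (6 + o)*(-17 + o) = (-17 + o)*(6 + o))
A(-10)*(G(0) + (m - 1*(-139))) = (-10)**2*((-102 + 0**2 - 11*0) + (-21 - 1*(-139))) = 100*((-102 + 0 + 0) + (-21 + 139)) = 100*(-102 + 118) = 100*16 = 1600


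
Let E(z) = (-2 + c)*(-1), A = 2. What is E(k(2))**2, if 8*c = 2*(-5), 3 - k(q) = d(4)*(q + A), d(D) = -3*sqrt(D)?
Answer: 169/16 ≈ 10.563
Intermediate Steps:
k(q) = 15 + 6*q (k(q) = 3 - (-3*sqrt(4))*(q + 2) = 3 - (-3*2)*(2 + q) = 3 - (-6)*(2 + q) = 3 - (-12 - 6*q) = 3 + (12 + 6*q) = 15 + 6*q)
c = -5/4 (c = (2*(-5))/8 = (1/8)*(-10) = -5/4 ≈ -1.2500)
E(z) = 13/4 (E(z) = (-2 - 5/4)*(-1) = -13/4*(-1) = 13/4)
E(k(2))**2 = (13/4)**2 = 169/16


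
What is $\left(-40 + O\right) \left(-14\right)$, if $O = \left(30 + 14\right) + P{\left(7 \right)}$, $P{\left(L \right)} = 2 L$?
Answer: $-252$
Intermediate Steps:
$O = 58$ ($O = \left(30 + 14\right) + 2 \cdot 7 = 44 + 14 = 58$)
$\left(-40 + O\right) \left(-14\right) = \left(-40 + 58\right) \left(-14\right) = 18 \left(-14\right) = -252$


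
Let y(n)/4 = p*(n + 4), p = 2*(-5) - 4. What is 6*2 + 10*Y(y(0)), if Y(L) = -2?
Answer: -8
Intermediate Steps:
p = -14 (p = -10 - 4 = -14)
y(n) = -224 - 56*n (y(n) = 4*(-14*(n + 4)) = 4*(-14*(4 + n)) = 4*(-56 - 14*n) = -224 - 56*n)
6*2 + 10*Y(y(0)) = 6*2 + 10*(-2) = 12 - 20 = -8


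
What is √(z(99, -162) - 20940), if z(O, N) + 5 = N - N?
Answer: I*√20945 ≈ 144.72*I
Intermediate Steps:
z(O, N) = -5 (z(O, N) = -5 + (N - N) = -5 + 0 = -5)
√(z(99, -162) - 20940) = √(-5 - 20940) = √(-20945) = I*√20945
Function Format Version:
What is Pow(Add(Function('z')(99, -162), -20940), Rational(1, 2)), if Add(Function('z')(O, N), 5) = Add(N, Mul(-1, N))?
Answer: Mul(I, Pow(20945, Rational(1, 2))) ≈ Mul(144.72, I)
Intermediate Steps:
Function('z')(O, N) = -5 (Function('z')(O, N) = Add(-5, Add(N, Mul(-1, N))) = Add(-5, 0) = -5)
Pow(Add(Function('z')(99, -162), -20940), Rational(1, 2)) = Pow(Add(-5, -20940), Rational(1, 2)) = Pow(-20945, Rational(1, 2)) = Mul(I, Pow(20945, Rational(1, 2)))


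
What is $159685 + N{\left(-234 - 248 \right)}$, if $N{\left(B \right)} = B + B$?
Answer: $158721$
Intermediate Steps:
$N{\left(B \right)} = 2 B$
$159685 + N{\left(-234 - 248 \right)} = 159685 + 2 \left(-234 - 248\right) = 159685 + 2 \left(-482\right) = 159685 - 964 = 158721$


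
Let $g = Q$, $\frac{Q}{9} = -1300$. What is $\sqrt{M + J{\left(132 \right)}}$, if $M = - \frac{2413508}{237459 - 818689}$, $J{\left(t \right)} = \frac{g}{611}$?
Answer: $\frac{i \sqrt{2797836311432110}}{13658905} \approx 3.8725 i$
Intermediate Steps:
$Q = -11700$ ($Q = 9 \left(-1300\right) = -11700$)
$g = -11700$
$J{\left(t \right)} = - \frac{900}{47}$ ($J{\left(t \right)} = - \frac{11700}{611} = \left(-11700\right) \frac{1}{611} = - \frac{900}{47}$)
$M = \frac{1206754}{290615}$ ($M = - \frac{2413508}{-581230} = \left(-2413508\right) \left(- \frac{1}{581230}\right) = \frac{1206754}{290615} \approx 4.1524$)
$\sqrt{M + J{\left(132 \right)}} = \sqrt{\frac{1206754}{290615} - \frac{900}{47}} = \sqrt{- \frac{204836062}{13658905}} = \frac{i \sqrt{2797836311432110}}{13658905}$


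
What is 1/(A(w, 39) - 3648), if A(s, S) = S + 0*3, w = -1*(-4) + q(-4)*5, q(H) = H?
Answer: -1/3609 ≈ -0.00027709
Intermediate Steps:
w = -16 (w = -1*(-4) - 4*5 = 4 - 20 = -16)
A(s, S) = S (A(s, S) = S + 0 = S)
1/(A(w, 39) - 3648) = 1/(39 - 3648) = 1/(-3609) = -1/3609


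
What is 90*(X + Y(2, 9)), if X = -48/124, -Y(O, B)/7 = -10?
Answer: 194220/31 ≈ 6265.2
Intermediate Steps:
Y(O, B) = 70 (Y(O, B) = -7*(-10) = 70)
X = -12/31 (X = -48*1/124 = -12/31 ≈ -0.38710)
90*(X + Y(2, 9)) = 90*(-12/31 + 70) = 90*(2158/31) = 194220/31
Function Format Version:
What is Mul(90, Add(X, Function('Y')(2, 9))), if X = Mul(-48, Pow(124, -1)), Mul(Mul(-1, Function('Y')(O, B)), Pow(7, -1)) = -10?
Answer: Rational(194220, 31) ≈ 6265.2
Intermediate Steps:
Function('Y')(O, B) = 70 (Function('Y')(O, B) = Mul(-7, -10) = 70)
X = Rational(-12, 31) (X = Mul(-48, Rational(1, 124)) = Rational(-12, 31) ≈ -0.38710)
Mul(90, Add(X, Function('Y')(2, 9))) = Mul(90, Add(Rational(-12, 31), 70)) = Mul(90, Rational(2158, 31)) = Rational(194220, 31)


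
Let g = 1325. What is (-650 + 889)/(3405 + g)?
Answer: 239/4730 ≈ 0.050529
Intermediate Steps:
(-650 + 889)/(3405 + g) = (-650 + 889)/(3405 + 1325) = 239/4730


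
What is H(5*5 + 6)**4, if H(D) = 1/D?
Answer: 1/923521 ≈ 1.0828e-6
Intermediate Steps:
H(5*5 + 6)**4 = (1/(5*5 + 6))**4 = (1/(25 + 6))**4 = (1/31)**4 = 1/923521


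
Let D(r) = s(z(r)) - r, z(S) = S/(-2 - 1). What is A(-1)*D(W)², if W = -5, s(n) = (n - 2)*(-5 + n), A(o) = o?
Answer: -3025/81 ≈ -37.346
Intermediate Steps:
z(S) = -S/3 (z(S) = S/(-3) = -S/3)
s(n) = (-5 + n)*(-2 + n) (s(n) = (-2 + n)*(-5 + n) = (-5 + n)*(-2 + n))
D(r) = 10 + r²/9 + 4*r/3 (D(r) = (10 + (-r/3)² - (-7)*r/3) - r = (10 + r²/9 + 7*r/3) - r = 10 + r²/9 + 4*r/3)
A(-1)*D(W)² = -(10 + (⅑)*(-5)² + (4/3)*(-5))² = -(10 + (⅑)*25 - 20/3)² = -(10 + 25/9 - 20/3)² = -(55/9)² = -1*3025/81 = -3025/81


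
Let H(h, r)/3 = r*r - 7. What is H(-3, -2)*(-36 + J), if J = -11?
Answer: 423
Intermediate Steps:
H(h, r) = -21 + 3*r² (H(h, r) = 3*(r*r - 7) = 3*(r² - 7) = 3*(-7 + r²) = -21 + 3*r²)
H(-3, -2)*(-36 + J) = (-21 + 3*(-2)²)*(-36 - 11) = (-21 + 3*4)*(-47) = (-21 + 12)*(-47) = -9*(-47) = 423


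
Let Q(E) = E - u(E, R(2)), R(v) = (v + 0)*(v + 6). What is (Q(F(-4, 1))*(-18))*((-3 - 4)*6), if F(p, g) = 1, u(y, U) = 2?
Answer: -756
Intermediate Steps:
R(v) = v*(6 + v)
Q(E) = -2 + E (Q(E) = E - 1*2 = E - 2 = -2 + E)
(Q(F(-4, 1))*(-18))*((-3 - 4)*6) = ((-2 + 1)*(-18))*((-3 - 4)*6) = (-1*(-18))*(-7*6) = 18*(-42) = -756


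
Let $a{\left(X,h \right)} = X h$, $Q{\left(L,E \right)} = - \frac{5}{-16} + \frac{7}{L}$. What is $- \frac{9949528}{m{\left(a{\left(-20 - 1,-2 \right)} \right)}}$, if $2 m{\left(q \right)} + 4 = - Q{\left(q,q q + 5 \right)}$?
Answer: $\frac{955154688}{215} \approx 4.4426 \cdot 10^{6}$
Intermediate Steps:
$Q{\left(L,E \right)} = \frac{5}{16} + \frac{7}{L}$ ($Q{\left(L,E \right)} = \left(-5\right) \left(- \frac{1}{16}\right) + \frac{7}{L} = \frac{5}{16} + \frac{7}{L}$)
$m{\left(q \right)} = - \frac{69}{32} - \frac{7}{2 q}$ ($m{\left(q \right)} = -2 + \frac{\left(-1\right) \left(\frac{5}{16} + \frac{7}{q}\right)}{2} = -2 + \frac{- \frac{5}{16} - \frac{7}{q}}{2} = -2 - \left(\frac{5}{32} + \frac{7}{2 q}\right) = - \frac{69}{32} - \frac{7}{2 q}$)
$- \frac{9949528}{m{\left(a{\left(-20 - 1,-2 \right)} \right)}} = - \frac{9949528}{\frac{1}{32} \frac{1}{\left(-20 - 1\right) \left(-2\right)} \left(-112 - 69 \left(-20 - 1\right) \left(-2\right)\right)} = - \frac{9949528}{\frac{1}{32} \frac{1}{\left(-21\right) \left(-2\right)} \left(-112 - 69 \left(\left(-21\right) \left(-2\right)\right)\right)} = - \frac{9949528}{\frac{1}{32} \cdot \frac{1}{42} \left(-112 - 2898\right)} = - \frac{9949528}{\frac{1}{32} \cdot \frac{1}{42} \left(-3010\right)} = - \frac{9949528}{- \frac{215}{96}} = \left(-9949528\right) \left(- \frac{96}{215}\right) = \frac{955154688}{215}$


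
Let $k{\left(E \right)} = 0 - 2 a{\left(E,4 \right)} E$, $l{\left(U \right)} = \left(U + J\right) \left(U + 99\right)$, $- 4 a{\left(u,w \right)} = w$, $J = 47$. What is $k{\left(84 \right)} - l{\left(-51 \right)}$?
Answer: $360$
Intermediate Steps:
$a{\left(u,w \right)} = - \frac{w}{4}$
$l{\left(U \right)} = \left(47 + U\right) \left(99 + U\right)$ ($l{\left(U \right)} = \left(U + 47\right) \left(U + 99\right) = \left(47 + U\right) \left(99 + U\right)$)
$k{\left(E \right)} = 2 E$ ($k{\left(E \right)} = 0 - 2 \left(- \frac{1}{4}\right) 4 E = 0 - 2 \left(- E\right) = 0 + 2 E = 2 E$)
$k{\left(84 \right)} - l{\left(-51 \right)} = 2 \cdot 84 - \left(4653 + \left(-51\right)^{2} + 146 \left(-51\right)\right) = 168 - \left(4653 + 2601 - 7446\right) = 168 - -192 = 168 + 192 = 360$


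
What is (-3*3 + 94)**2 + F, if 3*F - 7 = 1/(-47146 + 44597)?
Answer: 55267417/7647 ≈ 7227.3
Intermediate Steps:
F = 17842/7647 (F = 7/3 + 1/(3*(-47146 + 44597)) = 7/3 + (1/3)/(-2549) = 7/3 + (1/3)*(-1/2549) = 7/3 - 1/7647 = 17842/7647 ≈ 2.3332)
(-3*3 + 94)**2 + F = (-3*3 + 94)**2 + 17842/7647 = (-9 + 94)**2 + 17842/7647 = 85**2 + 17842/7647 = 7225 + 17842/7647 = 55267417/7647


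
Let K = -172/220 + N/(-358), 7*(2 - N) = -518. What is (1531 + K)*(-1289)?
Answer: -19416088412/9845 ≈ -1.9722e+6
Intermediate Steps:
N = 76 (N = 2 - 1/7*(-518) = 2 + 74 = 76)
K = -9787/9845 (K = -172/220 + 76/(-358) = -172*1/220 + 76*(-1/358) = -43/55 - 38/179 = -9787/9845 ≈ -0.99411)
(1531 + K)*(-1289) = (1531 - 9787/9845)*(-1289) = (15062908/9845)*(-1289) = -19416088412/9845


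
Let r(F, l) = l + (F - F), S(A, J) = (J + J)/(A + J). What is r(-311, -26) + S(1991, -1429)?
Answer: -8735/281 ≈ -31.085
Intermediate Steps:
S(A, J) = 2*J/(A + J) (S(A, J) = (2*J)/(A + J) = 2*J/(A + J))
r(F, l) = l (r(F, l) = l + 0 = l)
r(-311, -26) + S(1991, -1429) = -26 + 2*(-1429)/(1991 - 1429) = -26 + 2*(-1429)/562 = -26 + 2*(-1429)*(1/562) = -26 - 1429/281 = -8735/281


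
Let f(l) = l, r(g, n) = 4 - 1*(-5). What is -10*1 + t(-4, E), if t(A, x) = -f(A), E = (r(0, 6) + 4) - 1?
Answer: -6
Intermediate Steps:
r(g, n) = 9 (r(g, n) = 4 + 5 = 9)
E = 12 (E = (9 + 4) - 1 = 13 - 1 = 12)
t(A, x) = -A
-10*1 + t(-4, E) = -10*1 - 1*(-4) = -10 + 4 = -6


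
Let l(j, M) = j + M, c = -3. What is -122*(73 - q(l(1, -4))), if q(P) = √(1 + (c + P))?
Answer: -8906 + 122*I*√5 ≈ -8906.0 + 272.8*I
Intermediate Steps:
l(j, M) = M + j
q(P) = √(-2 + P) (q(P) = √(1 + (-3 + P)) = √(-2 + P))
-122*(73 - q(l(1, -4))) = -122*(73 - √(-2 + (-4 + 1))) = -122*(73 - √(-2 - 3)) = -122*(73 - √(-5)) = -122*(73 - I*√5) = -8906 + 122*I*√5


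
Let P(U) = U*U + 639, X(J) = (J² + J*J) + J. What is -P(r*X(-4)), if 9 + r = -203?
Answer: -35236735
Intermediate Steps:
r = -212 (r = -9 - 203 = -212)
X(J) = J + 2*J² (X(J) = (J² + J²) + J = 2*J² + J = J + 2*J²)
P(U) = 639 + U² (P(U) = U² + 639 = 639 + U²)
-P(r*X(-4)) = -(639 + (-(-848)*(1 + 2*(-4)))²) = -(639 + (-(-848)*(1 - 8))²) = -(639 + (-(-848)*(-7))²) = -(639 + (-212*28)²) = -(639 + (-5936)²) = -(639 + 35236096) = -1*35236735 = -35236735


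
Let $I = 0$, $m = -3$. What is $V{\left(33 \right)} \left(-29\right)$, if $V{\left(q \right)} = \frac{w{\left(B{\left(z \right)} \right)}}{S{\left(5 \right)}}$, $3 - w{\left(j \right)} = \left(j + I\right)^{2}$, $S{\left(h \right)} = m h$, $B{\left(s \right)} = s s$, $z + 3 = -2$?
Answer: $- \frac{18038}{15} \approx -1202.5$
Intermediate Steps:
$z = -5$ ($z = -3 - 2 = -5$)
$B{\left(s \right)} = s^{2}$
$S{\left(h \right)} = - 3 h$
$w{\left(j \right)} = 3 - j^{2}$ ($w{\left(j \right)} = 3 - \left(j + 0\right)^{2} = 3 - j^{2}$)
$V{\left(q \right)} = \frac{622}{15}$ ($V{\left(q \right)} = \frac{3 - \left(\left(-5\right)^{2}\right)^{2}}{\left(-3\right) 5} = \frac{3 - 25^{2}}{-15} = \left(3 - 625\right) \left(- \frac{1}{15}\right) = \left(-622\right) \left(- \frac{1}{15}\right) = \frac{622}{15}$)
$V{\left(33 \right)} \left(-29\right) = \frac{622}{15} \left(-29\right) = - \frac{18038}{15}$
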